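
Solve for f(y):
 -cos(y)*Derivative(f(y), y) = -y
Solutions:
 f(y) = C1 + Integral(y/cos(y), y)


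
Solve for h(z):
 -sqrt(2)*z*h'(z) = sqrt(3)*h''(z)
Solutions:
 h(z) = C1 + C2*erf(6^(3/4)*z/6)


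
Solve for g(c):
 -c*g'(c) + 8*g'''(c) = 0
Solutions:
 g(c) = C1 + Integral(C2*airyai(c/2) + C3*airybi(c/2), c)


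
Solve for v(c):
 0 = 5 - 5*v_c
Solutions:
 v(c) = C1 + c


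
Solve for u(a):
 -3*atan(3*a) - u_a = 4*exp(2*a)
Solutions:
 u(a) = C1 - 3*a*atan(3*a) - 2*exp(2*a) + log(9*a^2 + 1)/2


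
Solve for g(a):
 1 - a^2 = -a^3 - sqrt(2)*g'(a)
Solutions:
 g(a) = C1 - sqrt(2)*a^4/8 + sqrt(2)*a^3/6 - sqrt(2)*a/2


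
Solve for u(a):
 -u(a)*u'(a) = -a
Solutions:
 u(a) = -sqrt(C1 + a^2)
 u(a) = sqrt(C1 + a^2)


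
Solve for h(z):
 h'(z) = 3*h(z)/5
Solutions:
 h(z) = C1*exp(3*z/5)


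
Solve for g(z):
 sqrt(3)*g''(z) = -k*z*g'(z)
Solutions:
 g(z) = Piecewise((-sqrt(2)*3^(1/4)*sqrt(pi)*C1*erf(sqrt(2)*3^(3/4)*sqrt(k)*z/6)/(2*sqrt(k)) - C2, (k > 0) | (k < 0)), (-C1*z - C2, True))


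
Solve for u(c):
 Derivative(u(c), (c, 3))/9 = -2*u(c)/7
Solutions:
 u(c) = C3*exp(c*(-18^(1/3)*7^(2/3) + 3*2^(1/3)*21^(2/3))/28)*sin(3*2^(1/3)*3^(1/6)*7^(2/3)*c/14) + C4*exp(c*(-18^(1/3)*7^(2/3) + 3*2^(1/3)*21^(2/3))/28)*cos(3*2^(1/3)*3^(1/6)*7^(2/3)*c/14) + C5*exp(-c*(18^(1/3)*7^(2/3) + 3*2^(1/3)*21^(2/3))/28) + (C1*sin(3*2^(1/3)*3^(1/6)*7^(2/3)*c/14) + C2*cos(3*2^(1/3)*3^(1/6)*7^(2/3)*c/14))*exp(18^(1/3)*7^(2/3)*c/14)


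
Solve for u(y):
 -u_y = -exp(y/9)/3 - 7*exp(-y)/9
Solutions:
 u(y) = C1 + 3*exp(y/9) - 7*exp(-y)/9


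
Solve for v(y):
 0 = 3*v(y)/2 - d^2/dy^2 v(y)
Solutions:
 v(y) = C1*exp(-sqrt(6)*y/2) + C2*exp(sqrt(6)*y/2)


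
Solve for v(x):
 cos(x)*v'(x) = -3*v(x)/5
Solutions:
 v(x) = C1*(sin(x) - 1)^(3/10)/(sin(x) + 1)^(3/10)


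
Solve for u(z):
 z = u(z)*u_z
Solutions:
 u(z) = -sqrt(C1 + z^2)
 u(z) = sqrt(C1 + z^2)


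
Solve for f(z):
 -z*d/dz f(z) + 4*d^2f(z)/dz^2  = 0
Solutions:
 f(z) = C1 + C2*erfi(sqrt(2)*z/4)


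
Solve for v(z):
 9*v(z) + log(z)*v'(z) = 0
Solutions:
 v(z) = C1*exp(-9*li(z))


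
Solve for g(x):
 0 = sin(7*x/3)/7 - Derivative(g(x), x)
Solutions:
 g(x) = C1 - 3*cos(7*x/3)/49


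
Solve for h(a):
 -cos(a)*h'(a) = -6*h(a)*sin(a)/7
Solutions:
 h(a) = C1/cos(a)^(6/7)


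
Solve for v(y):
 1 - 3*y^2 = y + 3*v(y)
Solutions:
 v(y) = -y^2 - y/3 + 1/3


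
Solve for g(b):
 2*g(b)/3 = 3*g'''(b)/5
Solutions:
 g(b) = C3*exp(30^(1/3)*b/3) + (C1*sin(10^(1/3)*3^(5/6)*b/6) + C2*cos(10^(1/3)*3^(5/6)*b/6))*exp(-30^(1/3)*b/6)


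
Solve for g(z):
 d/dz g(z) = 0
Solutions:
 g(z) = C1


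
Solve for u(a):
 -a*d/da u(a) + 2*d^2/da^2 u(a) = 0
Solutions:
 u(a) = C1 + C2*erfi(a/2)


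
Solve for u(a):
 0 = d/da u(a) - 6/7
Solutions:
 u(a) = C1 + 6*a/7


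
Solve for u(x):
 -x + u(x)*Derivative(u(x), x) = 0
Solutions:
 u(x) = -sqrt(C1 + x^2)
 u(x) = sqrt(C1 + x^2)


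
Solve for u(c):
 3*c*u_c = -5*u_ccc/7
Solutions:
 u(c) = C1 + Integral(C2*airyai(-21^(1/3)*5^(2/3)*c/5) + C3*airybi(-21^(1/3)*5^(2/3)*c/5), c)


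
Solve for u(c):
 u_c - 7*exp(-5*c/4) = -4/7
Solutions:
 u(c) = C1 - 4*c/7 - 28*exp(-5*c/4)/5


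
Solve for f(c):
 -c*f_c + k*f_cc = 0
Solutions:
 f(c) = C1 + C2*erf(sqrt(2)*c*sqrt(-1/k)/2)/sqrt(-1/k)


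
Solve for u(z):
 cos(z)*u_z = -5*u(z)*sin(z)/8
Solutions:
 u(z) = C1*cos(z)^(5/8)


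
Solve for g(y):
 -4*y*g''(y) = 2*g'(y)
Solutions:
 g(y) = C1 + C2*sqrt(y)


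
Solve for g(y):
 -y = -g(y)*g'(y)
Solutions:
 g(y) = -sqrt(C1 + y^2)
 g(y) = sqrt(C1 + y^2)


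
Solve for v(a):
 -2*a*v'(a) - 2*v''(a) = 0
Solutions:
 v(a) = C1 + C2*erf(sqrt(2)*a/2)


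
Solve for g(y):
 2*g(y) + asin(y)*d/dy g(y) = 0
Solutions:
 g(y) = C1*exp(-2*Integral(1/asin(y), y))


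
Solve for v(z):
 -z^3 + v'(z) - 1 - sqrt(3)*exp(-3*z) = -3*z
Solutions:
 v(z) = C1 + z^4/4 - 3*z^2/2 + z - sqrt(3)*exp(-3*z)/3


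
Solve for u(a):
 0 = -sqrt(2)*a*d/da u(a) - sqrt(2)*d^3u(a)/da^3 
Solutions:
 u(a) = C1 + Integral(C2*airyai(-a) + C3*airybi(-a), a)


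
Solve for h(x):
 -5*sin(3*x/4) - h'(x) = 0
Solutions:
 h(x) = C1 + 20*cos(3*x/4)/3


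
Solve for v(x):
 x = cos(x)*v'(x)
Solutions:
 v(x) = C1 + Integral(x/cos(x), x)


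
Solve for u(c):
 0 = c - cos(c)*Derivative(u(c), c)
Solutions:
 u(c) = C1 + Integral(c/cos(c), c)


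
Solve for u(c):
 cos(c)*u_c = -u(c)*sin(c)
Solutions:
 u(c) = C1*cos(c)


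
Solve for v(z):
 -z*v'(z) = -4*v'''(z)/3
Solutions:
 v(z) = C1 + Integral(C2*airyai(6^(1/3)*z/2) + C3*airybi(6^(1/3)*z/2), z)


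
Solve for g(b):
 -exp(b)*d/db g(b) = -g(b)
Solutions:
 g(b) = C1*exp(-exp(-b))


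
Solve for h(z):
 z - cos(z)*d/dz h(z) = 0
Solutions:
 h(z) = C1 + Integral(z/cos(z), z)


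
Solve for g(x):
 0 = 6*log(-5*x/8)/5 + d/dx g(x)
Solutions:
 g(x) = C1 - 6*x*log(-x)/5 + 6*x*(-log(5) + 1 + 3*log(2))/5


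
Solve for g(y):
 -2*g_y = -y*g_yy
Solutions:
 g(y) = C1 + C2*y^3


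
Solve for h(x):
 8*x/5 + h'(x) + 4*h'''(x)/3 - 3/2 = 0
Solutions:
 h(x) = C1 + C2*sin(sqrt(3)*x/2) + C3*cos(sqrt(3)*x/2) - 4*x^2/5 + 3*x/2


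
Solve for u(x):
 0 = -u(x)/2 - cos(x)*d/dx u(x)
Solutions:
 u(x) = C1*(sin(x) - 1)^(1/4)/(sin(x) + 1)^(1/4)


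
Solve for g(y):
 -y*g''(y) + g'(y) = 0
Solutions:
 g(y) = C1 + C2*y^2


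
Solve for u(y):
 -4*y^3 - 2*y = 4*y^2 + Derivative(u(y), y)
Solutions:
 u(y) = C1 - y^4 - 4*y^3/3 - y^2


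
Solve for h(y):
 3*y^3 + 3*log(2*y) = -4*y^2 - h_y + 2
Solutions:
 h(y) = C1 - 3*y^4/4 - 4*y^3/3 - 3*y*log(y) - 3*y*log(2) + 5*y


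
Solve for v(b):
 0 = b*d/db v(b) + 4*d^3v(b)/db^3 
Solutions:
 v(b) = C1 + Integral(C2*airyai(-2^(1/3)*b/2) + C3*airybi(-2^(1/3)*b/2), b)


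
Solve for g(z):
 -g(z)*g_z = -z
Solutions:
 g(z) = -sqrt(C1 + z^2)
 g(z) = sqrt(C1 + z^2)


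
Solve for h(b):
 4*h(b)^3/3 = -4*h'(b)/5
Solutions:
 h(b) = -sqrt(6)*sqrt(-1/(C1 - 5*b))/2
 h(b) = sqrt(6)*sqrt(-1/(C1 - 5*b))/2


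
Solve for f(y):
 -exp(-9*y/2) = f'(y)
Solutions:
 f(y) = C1 + 2*exp(-9*y/2)/9


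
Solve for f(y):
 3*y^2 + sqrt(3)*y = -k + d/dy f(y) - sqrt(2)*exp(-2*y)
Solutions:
 f(y) = C1 + k*y + y^3 + sqrt(3)*y^2/2 - sqrt(2)*exp(-2*y)/2


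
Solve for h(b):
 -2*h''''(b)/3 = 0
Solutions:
 h(b) = C1 + C2*b + C3*b^2 + C4*b^3


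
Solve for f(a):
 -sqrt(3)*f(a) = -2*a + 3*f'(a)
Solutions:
 f(a) = C1*exp(-sqrt(3)*a/3) + 2*sqrt(3)*a/3 - 2


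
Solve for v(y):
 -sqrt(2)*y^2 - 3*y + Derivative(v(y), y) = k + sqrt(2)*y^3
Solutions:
 v(y) = C1 + k*y + sqrt(2)*y^4/4 + sqrt(2)*y^3/3 + 3*y^2/2


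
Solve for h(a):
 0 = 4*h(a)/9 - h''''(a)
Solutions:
 h(a) = C1*exp(-sqrt(6)*a/3) + C2*exp(sqrt(6)*a/3) + C3*sin(sqrt(6)*a/3) + C4*cos(sqrt(6)*a/3)


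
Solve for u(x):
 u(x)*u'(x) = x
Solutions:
 u(x) = -sqrt(C1 + x^2)
 u(x) = sqrt(C1 + x^2)


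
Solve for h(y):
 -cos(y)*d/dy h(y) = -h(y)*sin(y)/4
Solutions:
 h(y) = C1/cos(y)^(1/4)


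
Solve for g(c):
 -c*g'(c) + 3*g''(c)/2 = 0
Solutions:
 g(c) = C1 + C2*erfi(sqrt(3)*c/3)


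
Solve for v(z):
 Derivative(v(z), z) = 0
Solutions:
 v(z) = C1


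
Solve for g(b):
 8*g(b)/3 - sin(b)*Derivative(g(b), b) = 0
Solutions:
 g(b) = C1*(cos(b) - 1)^(4/3)/(cos(b) + 1)^(4/3)


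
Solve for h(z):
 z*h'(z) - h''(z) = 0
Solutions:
 h(z) = C1 + C2*erfi(sqrt(2)*z/2)


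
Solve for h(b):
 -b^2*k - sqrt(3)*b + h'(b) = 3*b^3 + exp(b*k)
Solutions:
 h(b) = C1 + 3*b^4/4 + b^3*k/3 + sqrt(3)*b^2/2 + exp(b*k)/k


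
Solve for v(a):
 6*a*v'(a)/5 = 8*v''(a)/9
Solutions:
 v(a) = C1 + C2*erfi(3*sqrt(30)*a/20)


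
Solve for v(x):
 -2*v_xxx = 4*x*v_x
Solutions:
 v(x) = C1 + Integral(C2*airyai(-2^(1/3)*x) + C3*airybi(-2^(1/3)*x), x)


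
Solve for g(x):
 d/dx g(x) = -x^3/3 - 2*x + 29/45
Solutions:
 g(x) = C1 - x^4/12 - x^2 + 29*x/45


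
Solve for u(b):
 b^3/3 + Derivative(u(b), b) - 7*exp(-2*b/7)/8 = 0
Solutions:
 u(b) = C1 - b^4/12 - 49*exp(-2*b/7)/16


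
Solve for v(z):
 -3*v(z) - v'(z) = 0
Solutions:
 v(z) = C1*exp(-3*z)


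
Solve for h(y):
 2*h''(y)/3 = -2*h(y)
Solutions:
 h(y) = C1*sin(sqrt(3)*y) + C2*cos(sqrt(3)*y)


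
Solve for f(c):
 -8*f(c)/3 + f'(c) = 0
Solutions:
 f(c) = C1*exp(8*c/3)


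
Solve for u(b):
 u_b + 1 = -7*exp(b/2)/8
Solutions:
 u(b) = C1 - b - 7*exp(b/2)/4


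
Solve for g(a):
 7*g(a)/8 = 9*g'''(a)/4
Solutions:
 g(a) = C3*exp(84^(1/3)*a/6) + (C1*sin(28^(1/3)*3^(5/6)*a/12) + C2*cos(28^(1/3)*3^(5/6)*a/12))*exp(-84^(1/3)*a/12)


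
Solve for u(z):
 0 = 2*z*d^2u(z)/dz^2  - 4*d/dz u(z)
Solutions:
 u(z) = C1 + C2*z^3


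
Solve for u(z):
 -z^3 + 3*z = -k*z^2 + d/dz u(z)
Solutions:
 u(z) = C1 + k*z^3/3 - z^4/4 + 3*z^2/2


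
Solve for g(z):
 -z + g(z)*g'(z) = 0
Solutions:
 g(z) = -sqrt(C1 + z^2)
 g(z) = sqrt(C1 + z^2)


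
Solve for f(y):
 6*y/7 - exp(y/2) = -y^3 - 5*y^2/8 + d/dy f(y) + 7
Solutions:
 f(y) = C1 + y^4/4 + 5*y^3/24 + 3*y^2/7 - 7*y - 2*exp(y/2)


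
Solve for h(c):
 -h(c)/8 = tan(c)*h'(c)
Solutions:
 h(c) = C1/sin(c)^(1/8)


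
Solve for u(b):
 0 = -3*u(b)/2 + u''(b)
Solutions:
 u(b) = C1*exp(-sqrt(6)*b/2) + C2*exp(sqrt(6)*b/2)


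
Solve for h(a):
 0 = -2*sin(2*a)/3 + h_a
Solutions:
 h(a) = C1 - cos(2*a)/3


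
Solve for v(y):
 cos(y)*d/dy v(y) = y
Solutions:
 v(y) = C1 + Integral(y/cos(y), y)


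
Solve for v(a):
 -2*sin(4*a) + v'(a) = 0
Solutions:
 v(a) = C1 - cos(4*a)/2


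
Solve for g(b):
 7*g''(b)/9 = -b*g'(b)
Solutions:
 g(b) = C1 + C2*erf(3*sqrt(14)*b/14)


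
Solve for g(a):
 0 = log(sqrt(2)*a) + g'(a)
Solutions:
 g(a) = C1 - a*log(a) - a*log(2)/2 + a


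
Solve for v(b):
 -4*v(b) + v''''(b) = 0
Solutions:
 v(b) = C1*exp(-sqrt(2)*b) + C2*exp(sqrt(2)*b) + C3*sin(sqrt(2)*b) + C4*cos(sqrt(2)*b)


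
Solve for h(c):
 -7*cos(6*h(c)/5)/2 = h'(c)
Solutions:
 7*c/2 - 5*log(sin(6*h(c)/5) - 1)/12 + 5*log(sin(6*h(c)/5) + 1)/12 = C1


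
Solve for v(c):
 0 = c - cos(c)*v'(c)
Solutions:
 v(c) = C1 + Integral(c/cos(c), c)


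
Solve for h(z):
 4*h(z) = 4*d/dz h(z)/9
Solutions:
 h(z) = C1*exp(9*z)


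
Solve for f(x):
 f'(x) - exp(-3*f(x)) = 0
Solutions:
 f(x) = log(C1 + 3*x)/3
 f(x) = log((-3^(1/3) - 3^(5/6)*I)*(C1 + x)^(1/3)/2)
 f(x) = log((-3^(1/3) + 3^(5/6)*I)*(C1 + x)^(1/3)/2)


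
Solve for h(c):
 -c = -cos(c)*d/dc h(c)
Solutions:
 h(c) = C1 + Integral(c/cos(c), c)


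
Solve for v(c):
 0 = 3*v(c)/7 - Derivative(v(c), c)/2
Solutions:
 v(c) = C1*exp(6*c/7)


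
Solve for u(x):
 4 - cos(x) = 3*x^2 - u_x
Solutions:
 u(x) = C1 + x^3 - 4*x + sin(x)


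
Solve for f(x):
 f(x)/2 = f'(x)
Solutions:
 f(x) = C1*exp(x/2)


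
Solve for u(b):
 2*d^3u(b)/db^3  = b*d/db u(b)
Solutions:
 u(b) = C1 + Integral(C2*airyai(2^(2/3)*b/2) + C3*airybi(2^(2/3)*b/2), b)


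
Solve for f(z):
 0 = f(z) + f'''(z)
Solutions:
 f(z) = C3*exp(-z) + (C1*sin(sqrt(3)*z/2) + C2*cos(sqrt(3)*z/2))*exp(z/2)


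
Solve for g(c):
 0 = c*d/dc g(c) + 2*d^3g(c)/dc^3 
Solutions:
 g(c) = C1 + Integral(C2*airyai(-2^(2/3)*c/2) + C3*airybi(-2^(2/3)*c/2), c)


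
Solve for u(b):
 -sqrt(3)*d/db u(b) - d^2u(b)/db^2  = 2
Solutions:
 u(b) = C1 + C2*exp(-sqrt(3)*b) - 2*sqrt(3)*b/3


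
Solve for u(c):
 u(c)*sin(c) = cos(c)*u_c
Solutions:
 u(c) = C1/cos(c)


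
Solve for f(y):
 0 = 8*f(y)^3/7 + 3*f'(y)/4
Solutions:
 f(y) = -sqrt(42)*sqrt(-1/(C1 - 32*y))/2
 f(y) = sqrt(42)*sqrt(-1/(C1 - 32*y))/2


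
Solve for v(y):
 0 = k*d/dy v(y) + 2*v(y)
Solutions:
 v(y) = C1*exp(-2*y/k)


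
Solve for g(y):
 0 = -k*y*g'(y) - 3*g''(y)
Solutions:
 g(y) = Piecewise((-sqrt(6)*sqrt(pi)*C1*erf(sqrt(6)*sqrt(k)*y/6)/(2*sqrt(k)) - C2, (k > 0) | (k < 0)), (-C1*y - C2, True))


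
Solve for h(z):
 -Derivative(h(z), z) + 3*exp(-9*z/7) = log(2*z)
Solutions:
 h(z) = C1 - z*log(z) + z*(1 - log(2)) - 7*exp(-9*z/7)/3


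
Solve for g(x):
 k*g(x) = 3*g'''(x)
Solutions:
 g(x) = C1*exp(3^(2/3)*k^(1/3)*x/3) + C2*exp(k^(1/3)*x*(-3^(2/3) + 3*3^(1/6)*I)/6) + C3*exp(-k^(1/3)*x*(3^(2/3) + 3*3^(1/6)*I)/6)


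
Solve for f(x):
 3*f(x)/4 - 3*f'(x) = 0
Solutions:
 f(x) = C1*exp(x/4)


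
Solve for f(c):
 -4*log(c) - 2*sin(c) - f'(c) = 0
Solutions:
 f(c) = C1 - 4*c*log(c) + 4*c + 2*cos(c)


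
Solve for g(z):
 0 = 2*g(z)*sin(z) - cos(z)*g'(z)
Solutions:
 g(z) = C1/cos(z)^2


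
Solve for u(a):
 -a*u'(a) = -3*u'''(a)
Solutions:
 u(a) = C1 + Integral(C2*airyai(3^(2/3)*a/3) + C3*airybi(3^(2/3)*a/3), a)


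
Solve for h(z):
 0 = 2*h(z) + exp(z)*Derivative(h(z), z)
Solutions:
 h(z) = C1*exp(2*exp(-z))


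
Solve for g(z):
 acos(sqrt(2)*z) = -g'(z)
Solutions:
 g(z) = C1 - z*acos(sqrt(2)*z) + sqrt(2)*sqrt(1 - 2*z^2)/2


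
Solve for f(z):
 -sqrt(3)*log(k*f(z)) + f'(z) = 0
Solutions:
 li(k*f(z))/k = C1 + sqrt(3)*z


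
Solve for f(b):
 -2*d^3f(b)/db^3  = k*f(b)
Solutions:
 f(b) = C1*exp(2^(2/3)*b*(-k)^(1/3)/2) + C2*exp(2^(2/3)*b*(-k)^(1/3)*(-1 + sqrt(3)*I)/4) + C3*exp(-2^(2/3)*b*(-k)^(1/3)*(1 + sqrt(3)*I)/4)


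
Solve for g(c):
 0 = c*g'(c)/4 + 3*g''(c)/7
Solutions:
 g(c) = C1 + C2*erf(sqrt(42)*c/12)


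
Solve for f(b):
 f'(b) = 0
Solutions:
 f(b) = C1


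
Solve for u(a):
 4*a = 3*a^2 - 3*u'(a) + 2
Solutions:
 u(a) = C1 + a^3/3 - 2*a^2/3 + 2*a/3


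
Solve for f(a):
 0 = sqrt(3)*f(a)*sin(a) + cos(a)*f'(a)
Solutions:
 f(a) = C1*cos(a)^(sqrt(3))


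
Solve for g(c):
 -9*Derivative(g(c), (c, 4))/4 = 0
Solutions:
 g(c) = C1 + C2*c + C3*c^2 + C4*c^3


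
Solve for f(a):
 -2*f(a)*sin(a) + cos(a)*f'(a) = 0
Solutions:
 f(a) = C1/cos(a)^2


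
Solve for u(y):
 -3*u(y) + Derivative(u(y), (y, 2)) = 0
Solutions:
 u(y) = C1*exp(-sqrt(3)*y) + C2*exp(sqrt(3)*y)


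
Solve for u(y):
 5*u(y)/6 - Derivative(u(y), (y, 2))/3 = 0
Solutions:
 u(y) = C1*exp(-sqrt(10)*y/2) + C2*exp(sqrt(10)*y/2)


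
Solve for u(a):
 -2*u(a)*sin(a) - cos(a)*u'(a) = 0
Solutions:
 u(a) = C1*cos(a)^2


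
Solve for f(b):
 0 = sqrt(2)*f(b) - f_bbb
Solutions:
 f(b) = C3*exp(2^(1/6)*b) + (C1*sin(2^(1/6)*sqrt(3)*b/2) + C2*cos(2^(1/6)*sqrt(3)*b/2))*exp(-2^(1/6)*b/2)


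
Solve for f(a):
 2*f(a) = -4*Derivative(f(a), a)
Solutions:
 f(a) = C1*exp(-a/2)


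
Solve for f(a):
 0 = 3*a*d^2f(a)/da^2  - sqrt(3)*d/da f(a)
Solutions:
 f(a) = C1 + C2*a^(sqrt(3)/3 + 1)


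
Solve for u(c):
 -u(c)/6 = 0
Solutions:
 u(c) = 0


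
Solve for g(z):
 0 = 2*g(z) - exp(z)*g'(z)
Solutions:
 g(z) = C1*exp(-2*exp(-z))


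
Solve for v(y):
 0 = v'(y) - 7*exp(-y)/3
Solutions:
 v(y) = C1 - 7*exp(-y)/3


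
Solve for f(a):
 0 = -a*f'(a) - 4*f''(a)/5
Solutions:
 f(a) = C1 + C2*erf(sqrt(10)*a/4)


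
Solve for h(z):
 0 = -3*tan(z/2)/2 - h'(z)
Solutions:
 h(z) = C1 + 3*log(cos(z/2))


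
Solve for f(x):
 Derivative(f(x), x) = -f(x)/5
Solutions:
 f(x) = C1*exp(-x/5)


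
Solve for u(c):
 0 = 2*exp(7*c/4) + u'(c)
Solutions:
 u(c) = C1 - 8*exp(7*c/4)/7


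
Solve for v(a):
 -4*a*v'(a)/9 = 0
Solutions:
 v(a) = C1


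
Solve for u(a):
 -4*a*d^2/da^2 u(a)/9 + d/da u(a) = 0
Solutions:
 u(a) = C1 + C2*a^(13/4)


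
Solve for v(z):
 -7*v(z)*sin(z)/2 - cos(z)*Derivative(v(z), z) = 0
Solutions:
 v(z) = C1*cos(z)^(7/2)


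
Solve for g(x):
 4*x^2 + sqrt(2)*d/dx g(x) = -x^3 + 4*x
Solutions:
 g(x) = C1 - sqrt(2)*x^4/8 - 2*sqrt(2)*x^3/3 + sqrt(2)*x^2


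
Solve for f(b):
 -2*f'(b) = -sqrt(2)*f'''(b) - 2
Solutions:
 f(b) = C1 + C2*exp(-2^(1/4)*b) + C3*exp(2^(1/4)*b) + b


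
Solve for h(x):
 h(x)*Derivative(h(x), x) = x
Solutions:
 h(x) = -sqrt(C1 + x^2)
 h(x) = sqrt(C1 + x^2)


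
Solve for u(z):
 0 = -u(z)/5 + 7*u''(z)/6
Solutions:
 u(z) = C1*exp(-sqrt(210)*z/35) + C2*exp(sqrt(210)*z/35)


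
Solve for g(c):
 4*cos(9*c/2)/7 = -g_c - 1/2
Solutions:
 g(c) = C1 - c/2 - 8*sin(9*c/2)/63


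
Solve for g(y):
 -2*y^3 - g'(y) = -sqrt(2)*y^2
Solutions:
 g(y) = C1 - y^4/2 + sqrt(2)*y^3/3


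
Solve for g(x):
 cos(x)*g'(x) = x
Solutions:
 g(x) = C1 + Integral(x/cos(x), x)


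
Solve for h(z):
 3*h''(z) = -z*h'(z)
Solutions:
 h(z) = C1 + C2*erf(sqrt(6)*z/6)


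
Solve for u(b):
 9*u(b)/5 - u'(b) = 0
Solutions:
 u(b) = C1*exp(9*b/5)


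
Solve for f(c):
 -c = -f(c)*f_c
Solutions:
 f(c) = -sqrt(C1 + c^2)
 f(c) = sqrt(C1 + c^2)


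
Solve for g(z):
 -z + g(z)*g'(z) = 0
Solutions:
 g(z) = -sqrt(C1 + z^2)
 g(z) = sqrt(C1 + z^2)


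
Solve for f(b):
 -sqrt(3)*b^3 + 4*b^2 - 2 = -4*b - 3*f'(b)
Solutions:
 f(b) = C1 + sqrt(3)*b^4/12 - 4*b^3/9 - 2*b^2/3 + 2*b/3


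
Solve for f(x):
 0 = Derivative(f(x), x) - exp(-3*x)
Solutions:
 f(x) = C1 - exp(-3*x)/3


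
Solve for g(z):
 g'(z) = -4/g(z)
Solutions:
 g(z) = -sqrt(C1 - 8*z)
 g(z) = sqrt(C1 - 8*z)


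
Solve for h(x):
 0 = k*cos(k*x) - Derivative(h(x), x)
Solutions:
 h(x) = C1 + sin(k*x)


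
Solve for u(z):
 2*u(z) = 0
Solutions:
 u(z) = 0


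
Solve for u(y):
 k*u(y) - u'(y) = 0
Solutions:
 u(y) = C1*exp(k*y)


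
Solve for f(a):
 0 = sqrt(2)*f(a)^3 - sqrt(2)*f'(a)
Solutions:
 f(a) = -sqrt(2)*sqrt(-1/(C1 + a))/2
 f(a) = sqrt(2)*sqrt(-1/(C1 + a))/2


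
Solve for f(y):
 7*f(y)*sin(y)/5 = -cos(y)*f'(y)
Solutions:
 f(y) = C1*cos(y)^(7/5)


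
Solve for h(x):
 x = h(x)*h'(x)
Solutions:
 h(x) = -sqrt(C1 + x^2)
 h(x) = sqrt(C1 + x^2)


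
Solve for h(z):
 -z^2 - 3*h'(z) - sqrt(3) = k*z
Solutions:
 h(z) = C1 - k*z^2/6 - z^3/9 - sqrt(3)*z/3


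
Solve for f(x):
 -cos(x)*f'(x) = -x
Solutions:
 f(x) = C1 + Integral(x/cos(x), x)


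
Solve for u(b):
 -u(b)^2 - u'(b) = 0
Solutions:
 u(b) = 1/(C1 + b)


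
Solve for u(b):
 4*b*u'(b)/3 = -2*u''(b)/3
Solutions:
 u(b) = C1 + C2*erf(b)


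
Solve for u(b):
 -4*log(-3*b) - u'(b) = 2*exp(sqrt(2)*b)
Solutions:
 u(b) = C1 - 4*b*log(-b) + 4*b*(1 - log(3)) - sqrt(2)*exp(sqrt(2)*b)


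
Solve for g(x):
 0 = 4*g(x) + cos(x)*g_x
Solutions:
 g(x) = C1*(sin(x)^2 - 2*sin(x) + 1)/(sin(x)^2 + 2*sin(x) + 1)


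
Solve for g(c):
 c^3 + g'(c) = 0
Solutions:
 g(c) = C1 - c^4/4


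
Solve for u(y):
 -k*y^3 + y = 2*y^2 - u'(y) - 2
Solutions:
 u(y) = C1 + k*y^4/4 + 2*y^3/3 - y^2/2 - 2*y


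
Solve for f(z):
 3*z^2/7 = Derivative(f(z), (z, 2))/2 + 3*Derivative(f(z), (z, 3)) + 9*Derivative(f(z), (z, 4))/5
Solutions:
 f(z) = C1 + C2*z + C3*exp(z*(-5 + sqrt(15))/6) + C4*exp(-z*(sqrt(15) + 5)/6) + z^4/14 - 12*z^3/7 + 972*z^2/35


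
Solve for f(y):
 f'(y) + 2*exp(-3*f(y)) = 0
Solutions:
 f(y) = log(C1 - 6*y)/3
 f(y) = log((-3^(1/3) - 3^(5/6)*I)*(C1 - 2*y)^(1/3)/2)
 f(y) = log((-3^(1/3) + 3^(5/6)*I)*(C1 - 2*y)^(1/3)/2)


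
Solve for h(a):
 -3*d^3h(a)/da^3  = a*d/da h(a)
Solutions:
 h(a) = C1 + Integral(C2*airyai(-3^(2/3)*a/3) + C3*airybi(-3^(2/3)*a/3), a)


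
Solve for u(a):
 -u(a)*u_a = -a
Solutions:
 u(a) = -sqrt(C1 + a^2)
 u(a) = sqrt(C1 + a^2)


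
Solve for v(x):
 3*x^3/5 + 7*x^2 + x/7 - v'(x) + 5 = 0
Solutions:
 v(x) = C1 + 3*x^4/20 + 7*x^3/3 + x^2/14 + 5*x


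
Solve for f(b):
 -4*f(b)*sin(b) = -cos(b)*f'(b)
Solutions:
 f(b) = C1/cos(b)^4


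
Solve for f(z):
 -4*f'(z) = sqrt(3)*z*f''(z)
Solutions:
 f(z) = C1 + C2*z^(1 - 4*sqrt(3)/3)


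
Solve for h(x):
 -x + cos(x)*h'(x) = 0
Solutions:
 h(x) = C1 + Integral(x/cos(x), x)


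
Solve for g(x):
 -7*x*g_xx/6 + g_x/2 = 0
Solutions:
 g(x) = C1 + C2*x^(10/7)


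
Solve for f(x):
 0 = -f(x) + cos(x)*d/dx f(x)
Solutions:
 f(x) = C1*sqrt(sin(x) + 1)/sqrt(sin(x) - 1)


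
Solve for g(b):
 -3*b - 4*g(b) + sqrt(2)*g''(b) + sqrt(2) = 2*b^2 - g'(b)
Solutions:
 g(b) = C1*exp(sqrt(2)*b*(-1 + sqrt(1 + 16*sqrt(2)))/4) + C2*exp(-sqrt(2)*b*(1 + sqrt(1 + 16*sqrt(2)))/4) - b^2/2 - b - 1/4


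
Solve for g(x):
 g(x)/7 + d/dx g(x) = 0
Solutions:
 g(x) = C1*exp(-x/7)


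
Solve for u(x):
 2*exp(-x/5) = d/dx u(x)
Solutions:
 u(x) = C1 - 10*exp(-x/5)


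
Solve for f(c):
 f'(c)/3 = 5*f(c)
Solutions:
 f(c) = C1*exp(15*c)


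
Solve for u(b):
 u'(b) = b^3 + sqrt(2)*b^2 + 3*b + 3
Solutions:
 u(b) = C1 + b^4/4 + sqrt(2)*b^3/3 + 3*b^2/2 + 3*b


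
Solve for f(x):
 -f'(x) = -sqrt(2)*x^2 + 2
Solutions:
 f(x) = C1 + sqrt(2)*x^3/3 - 2*x


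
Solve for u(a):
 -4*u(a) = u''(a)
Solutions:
 u(a) = C1*sin(2*a) + C2*cos(2*a)


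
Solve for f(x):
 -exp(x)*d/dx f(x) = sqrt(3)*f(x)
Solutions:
 f(x) = C1*exp(sqrt(3)*exp(-x))


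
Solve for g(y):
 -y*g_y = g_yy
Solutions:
 g(y) = C1 + C2*erf(sqrt(2)*y/2)


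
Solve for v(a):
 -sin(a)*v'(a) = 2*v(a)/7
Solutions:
 v(a) = C1*(cos(a) + 1)^(1/7)/(cos(a) - 1)^(1/7)


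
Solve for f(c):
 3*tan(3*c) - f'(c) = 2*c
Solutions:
 f(c) = C1 - c^2 - log(cos(3*c))


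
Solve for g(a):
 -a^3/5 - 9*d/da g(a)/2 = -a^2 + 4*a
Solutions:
 g(a) = C1 - a^4/90 + 2*a^3/27 - 4*a^2/9


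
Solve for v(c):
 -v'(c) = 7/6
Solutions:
 v(c) = C1 - 7*c/6


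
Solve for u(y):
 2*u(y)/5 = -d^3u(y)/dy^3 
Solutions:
 u(y) = C3*exp(-2^(1/3)*5^(2/3)*y/5) + (C1*sin(2^(1/3)*sqrt(3)*5^(2/3)*y/10) + C2*cos(2^(1/3)*sqrt(3)*5^(2/3)*y/10))*exp(2^(1/3)*5^(2/3)*y/10)


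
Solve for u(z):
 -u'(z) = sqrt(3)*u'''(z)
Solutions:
 u(z) = C1 + C2*sin(3^(3/4)*z/3) + C3*cos(3^(3/4)*z/3)


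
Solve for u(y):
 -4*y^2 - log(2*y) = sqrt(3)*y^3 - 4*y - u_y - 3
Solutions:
 u(y) = C1 + sqrt(3)*y^4/4 + 4*y^3/3 - 2*y^2 + y*log(y) - 4*y + y*log(2)


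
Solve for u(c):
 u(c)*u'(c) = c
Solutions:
 u(c) = -sqrt(C1 + c^2)
 u(c) = sqrt(C1 + c^2)


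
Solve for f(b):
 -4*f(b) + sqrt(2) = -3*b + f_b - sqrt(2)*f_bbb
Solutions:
 f(b) = C1*exp(-b*(sqrt(2)/(sqrt(2 - sqrt(2)/108) + sqrt(2))^(1/3) + 6*(sqrt(2 - sqrt(2)/108) + sqrt(2))^(1/3))/12)*sin(b*(-sqrt(6)/(sqrt(2 - sqrt(2)/108) + sqrt(2))^(1/3) + 6*sqrt(3)*(sqrt(2 - sqrt(2)/108) + sqrt(2))^(1/3))/12) + C2*exp(-b*(sqrt(2)/(sqrt(2 - sqrt(2)/108) + sqrt(2))^(1/3) + 6*(sqrt(2 - sqrt(2)/108) + sqrt(2))^(1/3))/12)*cos(b*(-sqrt(6)/(sqrt(2 - sqrt(2)/108) + sqrt(2))^(1/3) + 6*sqrt(3)*(sqrt(2 - sqrt(2)/108) + sqrt(2))^(1/3))/12) + C3*exp(b*(sqrt(2)/(6*(sqrt(2 - sqrt(2)/108) + sqrt(2))^(1/3)) + (sqrt(2 - sqrt(2)/108) + sqrt(2))^(1/3))) + 3*b/4 - 3/16 + sqrt(2)/4


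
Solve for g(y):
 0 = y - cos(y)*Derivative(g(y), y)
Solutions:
 g(y) = C1 + Integral(y/cos(y), y)


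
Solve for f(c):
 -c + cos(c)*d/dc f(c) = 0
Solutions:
 f(c) = C1 + Integral(c/cos(c), c)


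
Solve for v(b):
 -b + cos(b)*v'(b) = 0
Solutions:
 v(b) = C1 + Integral(b/cos(b), b)


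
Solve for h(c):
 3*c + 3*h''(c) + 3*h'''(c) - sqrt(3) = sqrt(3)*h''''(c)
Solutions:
 h(c) = C1 + C2*c + C3*exp(c*(sqrt(3) + sqrt(3 + 4*sqrt(3)))/2) + C4*exp(c*(-sqrt(3 + 4*sqrt(3)) + sqrt(3))/2) - c^3/6 + c^2*(sqrt(3) + 3)/6


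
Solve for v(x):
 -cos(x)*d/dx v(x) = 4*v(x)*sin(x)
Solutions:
 v(x) = C1*cos(x)^4


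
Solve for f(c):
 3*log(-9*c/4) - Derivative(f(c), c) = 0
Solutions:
 f(c) = C1 + 3*c*log(-c) + 3*c*(-2*log(2) - 1 + 2*log(3))


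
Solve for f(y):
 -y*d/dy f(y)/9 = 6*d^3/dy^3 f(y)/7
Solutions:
 f(y) = C1 + Integral(C2*airyai(-2^(2/3)*7^(1/3)*y/6) + C3*airybi(-2^(2/3)*7^(1/3)*y/6), y)


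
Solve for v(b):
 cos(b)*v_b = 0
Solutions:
 v(b) = C1


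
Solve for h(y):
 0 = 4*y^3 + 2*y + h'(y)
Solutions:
 h(y) = C1 - y^4 - y^2


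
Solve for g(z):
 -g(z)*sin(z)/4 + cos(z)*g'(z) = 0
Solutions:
 g(z) = C1/cos(z)^(1/4)


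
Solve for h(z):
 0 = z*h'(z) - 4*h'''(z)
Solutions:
 h(z) = C1 + Integral(C2*airyai(2^(1/3)*z/2) + C3*airybi(2^(1/3)*z/2), z)


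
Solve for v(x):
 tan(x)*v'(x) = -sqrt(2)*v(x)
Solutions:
 v(x) = C1/sin(x)^(sqrt(2))


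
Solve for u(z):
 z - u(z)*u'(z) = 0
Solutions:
 u(z) = -sqrt(C1 + z^2)
 u(z) = sqrt(C1 + z^2)


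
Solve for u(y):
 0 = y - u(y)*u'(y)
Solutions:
 u(y) = -sqrt(C1 + y^2)
 u(y) = sqrt(C1 + y^2)


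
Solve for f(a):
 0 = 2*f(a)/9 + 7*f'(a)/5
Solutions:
 f(a) = C1*exp(-10*a/63)


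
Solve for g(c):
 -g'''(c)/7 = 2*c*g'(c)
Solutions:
 g(c) = C1 + Integral(C2*airyai(-14^(1/3)*c) + C3*airybi(-14^(1/3)*c), c)


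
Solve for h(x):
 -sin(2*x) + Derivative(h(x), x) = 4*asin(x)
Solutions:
 h(x) = C1 + 4*x*asin(x) + 4*sqrt(1 - x^2) - cos(2*x)/2


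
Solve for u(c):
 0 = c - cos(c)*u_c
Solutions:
 u(c) = C1 + Integral(c/cos(c), c)


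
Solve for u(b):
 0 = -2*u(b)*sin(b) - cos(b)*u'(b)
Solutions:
 u(b) = C1*cos(b)^2


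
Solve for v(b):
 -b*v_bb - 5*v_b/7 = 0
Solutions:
 v(b) = C1 + C2*b^(2/7)


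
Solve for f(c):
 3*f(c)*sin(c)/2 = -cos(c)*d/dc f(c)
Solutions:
 f(c) = C1*cos(c)^(3/2)


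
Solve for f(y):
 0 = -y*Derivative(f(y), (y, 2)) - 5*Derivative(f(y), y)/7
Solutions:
 f(y) = C1 + C2*y^(2/7)


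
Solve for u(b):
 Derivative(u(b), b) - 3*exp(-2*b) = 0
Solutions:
 u(b) = C1 - 3*exp(-2*b)/2


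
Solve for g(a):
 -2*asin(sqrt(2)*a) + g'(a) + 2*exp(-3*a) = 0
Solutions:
 g(a) = C1 + 2*a*asin(sqrt(2)*a) + sqrt(2)*sqrt(1 - 2*a^2) + 2*exp(-3*a)/3


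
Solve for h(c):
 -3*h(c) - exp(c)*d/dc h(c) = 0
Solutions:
 h(c) = C1*exp(3*exp(-c))


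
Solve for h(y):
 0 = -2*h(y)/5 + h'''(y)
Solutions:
 h(y) = C3*exp(2^(1/3)*5^(2/3)*y/5) + (C1*sin(2^(1/3)*sqrt(3)*5^(2/3)*y/10) + C2*cos(2^(1/3)*sqrt(3)*5^(2/3)*y/10))*exp(-2^(1/3)*5^(2/3)*y/10)


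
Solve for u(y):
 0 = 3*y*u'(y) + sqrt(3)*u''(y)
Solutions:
 u(y) = C1 + C2*erf(sqrt(2)*3^(1/4)*y/2)


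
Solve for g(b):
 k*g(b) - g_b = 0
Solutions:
 g(b) = C1*exp(b*k)


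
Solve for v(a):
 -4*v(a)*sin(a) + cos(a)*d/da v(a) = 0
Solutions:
 v(a) = C1/cos(a)^4


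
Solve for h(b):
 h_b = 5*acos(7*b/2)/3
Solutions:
 h(b) = C1 + 5*b*acos(7*b/2)/3 - 5*sqrt(4 - 49*b^2)/21


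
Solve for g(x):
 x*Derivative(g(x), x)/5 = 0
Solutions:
 g(x) = C1


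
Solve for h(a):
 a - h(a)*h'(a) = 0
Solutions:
 h(a) = -sqrt(C1 + a^2)
 h(a) = sqrt(C1 + a^2)


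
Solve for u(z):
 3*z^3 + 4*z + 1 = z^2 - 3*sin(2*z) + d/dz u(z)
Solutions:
 u(z) = C1 + 3*z^4/4 - z^3/3 + 2*z^2 + z - 3*cos(2*z)/2


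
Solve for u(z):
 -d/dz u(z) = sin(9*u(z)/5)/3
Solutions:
 z/3 + 5*log(cos(9*u(z)/5) - 1)/18 - 5*log(cos(9*u(z)/5) + 1)/18 = C1


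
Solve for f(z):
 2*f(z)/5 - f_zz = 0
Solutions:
 f(z) = C1*exp(-sqrt(10)*z/5) + C2*exp(sqrt(10)*z/5)


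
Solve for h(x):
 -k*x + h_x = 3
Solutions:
 h(x) = C1 + k*x^2/2 + 3*x


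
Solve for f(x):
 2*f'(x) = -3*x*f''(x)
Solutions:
 f(x) = C1 + C2*x^(1/3)


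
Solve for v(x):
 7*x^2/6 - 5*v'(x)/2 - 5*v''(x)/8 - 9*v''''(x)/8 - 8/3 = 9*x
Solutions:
 v(x) = C1 + C2*exp(-5^(1/3)*x*(-3*(6 + sqrt(2931)/9)^(1/3) + 5^(1/3)/(6 + sqrt(2931)/9)^(1/3))/18)*sin(sqrt(3)*x*(5/(30 + 5*sqrt(2931)/9)^(1/3) + 3*(30 + 5*sqrt(2931)/9)^(1/3))/18) + C3*exp(-5^(1/3)*x*(-3*(6 + sqrt(2931)/9)^(1/3) + 5^(1/3)/(6 + sqrt(2931)/9)^(1/3))/18)*cos(sqrt(3)*x*(5/(30 + 5*sqrt(2931)/9)^(1/3) + 3*(30 + 5*sqrt(2931)/9)^(1/3))/18) + C4*exp(5^(1/3)*x*(-3*(6 + sqrt(2931)/9)^(1/3) + 5^(1/3)/(6 + sqrt(2931)/9)^(1/3))/9) + 7*x^3/45 - 23*x^2/12 - 13*x/120


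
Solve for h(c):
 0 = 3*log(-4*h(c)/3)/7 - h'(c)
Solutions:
 -7*Integral(1/(log(-_y) - log(3) + 2*log(2)), (_y, h(c)))/3 = C1 - c


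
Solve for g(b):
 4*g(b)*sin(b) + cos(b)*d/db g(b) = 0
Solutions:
 g(b) = C1*cos(b)^4


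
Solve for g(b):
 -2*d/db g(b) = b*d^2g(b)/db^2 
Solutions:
 g(b) = C1 + C2/b


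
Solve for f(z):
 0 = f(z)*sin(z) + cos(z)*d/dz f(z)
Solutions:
 f(z) = C1*cos(z)


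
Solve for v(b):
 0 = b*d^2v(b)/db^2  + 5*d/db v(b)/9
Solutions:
 v(b) = C1 + C2*b^(4/9)


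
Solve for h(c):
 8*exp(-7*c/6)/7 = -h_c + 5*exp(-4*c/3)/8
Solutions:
 h(c) = C1 - 15*exp(-4*c/3)/32 + 48*exp(-7*c/6)/49


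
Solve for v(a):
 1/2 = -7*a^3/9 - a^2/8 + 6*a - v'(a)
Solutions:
 v(a) = C1 - 7*a^4/36 - a^3/24 + 3*a^2 - a/2


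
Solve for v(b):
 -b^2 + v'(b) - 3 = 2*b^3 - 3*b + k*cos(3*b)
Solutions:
 v(b) = C1 + b^4/2 + b^3/3 - 3*b^2/2 + 3*b + k*sin(3*b)/3


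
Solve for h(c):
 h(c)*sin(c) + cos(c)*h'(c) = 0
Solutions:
 h(c) = C1*cos(c)


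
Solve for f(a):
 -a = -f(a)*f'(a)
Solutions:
 f(a) = -sqrt(C1 + a^2)
 f(a) = sqrt(C1 + a^2)


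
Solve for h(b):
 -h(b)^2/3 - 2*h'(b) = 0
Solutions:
 h(b) = 6/(C1 + b)


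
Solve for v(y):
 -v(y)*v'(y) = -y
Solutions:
 v(y) = -sqrt(C1 + y^2)
 v(y) = sqrt(C1 + y^2)


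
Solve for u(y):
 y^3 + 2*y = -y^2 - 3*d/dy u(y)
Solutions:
 u(y) = C1 - y^4/12 - y^3/9 - y^2/3


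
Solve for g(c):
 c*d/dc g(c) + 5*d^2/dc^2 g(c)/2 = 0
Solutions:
 g(c) = C1 + C2*erf(sqrt(5)*c/5)


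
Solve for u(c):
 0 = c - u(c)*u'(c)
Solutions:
 u(c) = -sqrt(C1 + c^2)
 u(c) = sqrt(C1 + c^2)


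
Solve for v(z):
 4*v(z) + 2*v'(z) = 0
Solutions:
 v(z) = C1*exp(-2*z)


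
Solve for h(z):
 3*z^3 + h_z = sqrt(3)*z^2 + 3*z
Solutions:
 h(z) = C1 - 3*z^4/4 + sqrt(3)*z^3/3 + 3*z^2/2


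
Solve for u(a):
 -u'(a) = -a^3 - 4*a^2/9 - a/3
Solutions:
 u(a) = C1 + a^4/4 + 4*a^3/27 + a^2/6


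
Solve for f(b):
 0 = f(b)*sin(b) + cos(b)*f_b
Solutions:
 f(b) = C1*cos(b)


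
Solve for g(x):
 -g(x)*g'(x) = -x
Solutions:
 g(x) = -sqrt(C1 + x^2)
 g(x) = sqrt(C1 + x^2)


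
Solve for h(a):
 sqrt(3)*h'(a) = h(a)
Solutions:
 h(a) = C1*exp(sqrt(3)*a/3)


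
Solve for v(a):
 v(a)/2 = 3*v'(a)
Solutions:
 v(a) = C1*exp(a/6)


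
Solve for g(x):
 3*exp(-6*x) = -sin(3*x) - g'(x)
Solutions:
 g(x) = C1 + cos(3*x)/3 + exp(-6*x)/2


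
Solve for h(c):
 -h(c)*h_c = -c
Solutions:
 h(c) = -sqrt(C1 + c^2)
 h(c) = sqrt(C1 + c^2)


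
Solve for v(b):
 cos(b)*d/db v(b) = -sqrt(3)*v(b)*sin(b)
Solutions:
 v(b) = C1*cos(b)^(sqrt(3))


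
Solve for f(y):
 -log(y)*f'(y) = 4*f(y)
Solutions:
 f(y) = C1*exp(-4*li(y))


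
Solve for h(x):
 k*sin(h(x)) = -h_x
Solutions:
 h(x) = -acos((-C1 - exp(2*k*x))/(C1 - exp(2*k*x))) + 2*pi
 h(x) = acos((-C1 - exp(2*k*x))/(C1 - exp(2*k*x)))


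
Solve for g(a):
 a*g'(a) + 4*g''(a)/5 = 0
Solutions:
 g(a) = C1 + C2*erf(sqrt(10)*a/4)


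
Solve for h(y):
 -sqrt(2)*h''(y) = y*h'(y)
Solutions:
 h(y) = C1 + C2*erf(2^(1/4)*y/2)


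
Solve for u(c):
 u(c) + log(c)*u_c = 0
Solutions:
 u(c) = C1*exp(-li(c))


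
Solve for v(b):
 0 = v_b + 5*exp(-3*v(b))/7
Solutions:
 v(b) = log(C1 - 15*b/7)/3
 v(b) = log((-1 - sqrt(3)*I)*(C1 - 15*b/7)^(1/3)/2)
 v(b) = log((-1 + sqrt(3)*I)*(C1 - 15*b/7)^(1/3)/2)


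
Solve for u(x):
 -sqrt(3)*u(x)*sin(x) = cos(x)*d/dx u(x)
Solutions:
 u(x) = C1*cos(x)^(sqrt(3))


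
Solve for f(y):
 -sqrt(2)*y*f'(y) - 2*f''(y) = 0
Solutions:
 f(y) = C1 + C2*erf(2^(1/4)*y/2)


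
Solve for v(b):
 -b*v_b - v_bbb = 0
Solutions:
 v(b) = C1 + Integral(C2*airyai(-b) + C3*airybi(-b), b)


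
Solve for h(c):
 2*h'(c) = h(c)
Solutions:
 h(c) = C1*exp(c/2)


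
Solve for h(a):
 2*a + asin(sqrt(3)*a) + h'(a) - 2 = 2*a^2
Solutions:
 h(a) = C1 + 2*a^3/3 - a^2 - a*asin(sqrt(3)*a) + 2*a - sqrt(3)*sqrt(1 - 3*a^2)/3


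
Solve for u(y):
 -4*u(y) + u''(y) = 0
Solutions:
 u(y) = C1*exp(-2*y) + C2*exp(2*y)


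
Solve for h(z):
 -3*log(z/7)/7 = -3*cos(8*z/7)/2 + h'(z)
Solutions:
 h(z) = C1 - 3*z*log(z)/7 + 3*z/7 + 3*z*log(7)/7 + 21*sin(8*z/7)/16


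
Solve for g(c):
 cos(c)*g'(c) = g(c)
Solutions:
 g(c) = C1*sqrt(sin(c) + 1)/sqrt(sin(c) - 1)


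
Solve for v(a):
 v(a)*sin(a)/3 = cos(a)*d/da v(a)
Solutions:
 v(a) = C1/cos(a)^(1/3)


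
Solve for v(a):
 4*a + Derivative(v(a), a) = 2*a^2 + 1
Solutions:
 v(a) = C1 + 2*a^3/3 - 2*a^2 + a


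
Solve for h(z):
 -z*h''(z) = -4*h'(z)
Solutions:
 h(z) = C1 + C2*z^5


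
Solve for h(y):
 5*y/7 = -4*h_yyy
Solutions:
 h(y) = C1 + C2*y + C3*y^2 - 5*y^4/672


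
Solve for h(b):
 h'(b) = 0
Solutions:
 h(b) = C1


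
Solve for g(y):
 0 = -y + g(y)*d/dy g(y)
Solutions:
 g(y) = -sqrt(C1 + y^2)
 g(y) = sqrt(C1 + y^2)


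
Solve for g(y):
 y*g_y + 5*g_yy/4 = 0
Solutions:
 g(y) = C1 + C2*erf(sqrt(10)*y/5)


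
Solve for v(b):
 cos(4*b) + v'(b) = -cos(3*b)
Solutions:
 v(b) = C1 - sin(3*b)/3 - sin(4*b)/4


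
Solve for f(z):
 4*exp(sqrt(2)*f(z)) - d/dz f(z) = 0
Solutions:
 f(z) = sqrt(2)*(2*log(-1/(C1 + 4*z)) - log(2))/4


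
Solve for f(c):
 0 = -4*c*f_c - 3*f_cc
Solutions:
 f(c) = C1 + C2*erf(sqrt(6)*c/3)


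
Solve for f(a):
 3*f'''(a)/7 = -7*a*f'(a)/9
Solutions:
 f(a) = C1 + Integral(C2*airyai(-7^(2/3)*a/3) + C3*airybi(-7^(2/3)*a/3), a)


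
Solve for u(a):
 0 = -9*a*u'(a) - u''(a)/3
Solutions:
 u(a) = C1 + C2*erf(3*sqrt(6)*a/2)


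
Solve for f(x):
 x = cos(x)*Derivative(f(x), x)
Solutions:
 f(x) = C1 + Integral(x/cos(x), x)


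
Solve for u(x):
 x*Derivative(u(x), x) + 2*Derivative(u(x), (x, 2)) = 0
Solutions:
 u(x) = C1 + C2*erf(x/2)


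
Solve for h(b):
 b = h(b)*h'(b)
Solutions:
 h(b) = -sqrt(C1 + b^2)
 h(b) = sqrt(C1 + b^2)


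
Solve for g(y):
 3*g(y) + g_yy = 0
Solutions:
 g(y) = C1*sin(sqrt(3)*y) + C2*cos(sqrt(3)*y)


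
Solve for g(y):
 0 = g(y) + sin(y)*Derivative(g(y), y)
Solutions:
 g(y) = C1*sqrt(cos(y) + 1)/sqrt(cos(y) - 1)


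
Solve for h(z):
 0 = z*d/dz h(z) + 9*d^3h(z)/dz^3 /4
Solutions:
 h(z) = C1 + Integral(C2*airyai(-2^(2/3)*3^(1/3)*z/3) + C3*airybi(-2^(2/3)*3^(1/3)*z/3), z)


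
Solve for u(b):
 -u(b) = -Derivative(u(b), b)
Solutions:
 u(b) = C1*exp(b)


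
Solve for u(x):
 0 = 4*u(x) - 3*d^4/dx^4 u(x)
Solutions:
 u(x) = C1*exp(-sqrt(2)*3^(3/4)*x/3) + C2*exp(sqrt(2)*3^(3/4)*x/3) + C3*sin(sqrt(2)*3^(3/4)*x/3) + C4*cos(sqrt(2)*3^(3/4)*x/3)


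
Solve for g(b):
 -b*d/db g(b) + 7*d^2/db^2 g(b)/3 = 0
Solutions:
 g(b) = C1 + C2*erfi(sqrt(42)*b/14)


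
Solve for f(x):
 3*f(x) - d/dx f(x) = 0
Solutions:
 f(x) = C1*exp(3*x)


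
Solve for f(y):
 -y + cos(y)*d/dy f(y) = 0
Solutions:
 f(y) = C1 + Integral(y/cos(y), y)


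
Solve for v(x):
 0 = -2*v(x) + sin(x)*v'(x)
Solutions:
 v(x) = C1*(cos(x) - 1)/(cos(x) + 1)


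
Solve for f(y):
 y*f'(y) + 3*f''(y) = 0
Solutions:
 f(y) = C1 + C2*erf(sqrt(6)*y/6)


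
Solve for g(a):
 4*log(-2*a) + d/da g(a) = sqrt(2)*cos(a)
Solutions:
 g(a) = C1 - 4*a*log(-a) - 4*a*log(2) + 4*a + sqrt(2)*sin(a)


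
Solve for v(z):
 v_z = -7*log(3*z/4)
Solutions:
 v(z) = C1 - 7*z*log(z) + z*log(16384/2187) + 7*z


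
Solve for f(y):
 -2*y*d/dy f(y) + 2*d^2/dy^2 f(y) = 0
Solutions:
 f(y) = C1 + C2*erfi(sqrt(2)*y/2)


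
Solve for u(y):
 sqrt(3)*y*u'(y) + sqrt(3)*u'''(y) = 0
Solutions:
 u(y) = C1 + Integral(C2*airyai(-y) + C3*airybi(-y), y)


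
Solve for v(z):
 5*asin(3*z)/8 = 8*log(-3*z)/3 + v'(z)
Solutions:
 v(z) = C1 - 8*z*log(-z)/3 + 5*z*asin(3*z)/8 - 8*z*log(3)/3 + 8*z/3 + 5*sqrt(1 - 9*z^2)/24


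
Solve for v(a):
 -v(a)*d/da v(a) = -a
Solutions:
 v(a) = -sqrt(C1 + a^2)
 v(a) = sqrt(C1 + a^2)


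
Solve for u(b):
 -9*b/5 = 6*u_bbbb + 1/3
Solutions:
 u(b) = C1 + C2*b + C3*b^2 + C4*b^3 - b^5/400 - b^4/432


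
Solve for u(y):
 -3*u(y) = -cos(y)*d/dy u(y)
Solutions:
 u(y) = C1*(sin(y) + 1)^(3/2)/(sin(y) - 1)^(3/2)


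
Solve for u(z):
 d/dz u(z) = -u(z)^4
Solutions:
 u(z) = (-3^(2/3) - 3*3^(1/6)*I)*(1/(C1 + z))^(1/3)/6
 u(z) = (-3^(2/3) + 3*3^(1/6)*I)*(1/(C1 + z))^(1/3)/6
 u(z) = (1/(C1 + 3*z))^(1/3)


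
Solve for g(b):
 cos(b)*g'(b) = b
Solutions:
 g(b) = C1 + Integral(b/cos(b), b)


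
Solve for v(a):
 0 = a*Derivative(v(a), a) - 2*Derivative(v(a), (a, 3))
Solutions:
 v(a) = C1 + Integral(C2*airyai(2^(2/3)*a/2) + C3*airybi(2^(2/3)*a/2), a)


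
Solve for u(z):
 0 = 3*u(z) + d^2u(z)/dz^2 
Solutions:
 u(z) = C1*sin(sqrt(3)*z) + C2*cos(sqrt(3)*z)


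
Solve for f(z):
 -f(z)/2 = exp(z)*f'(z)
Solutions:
 f(z) = C1*exp(exp(-z)/2)


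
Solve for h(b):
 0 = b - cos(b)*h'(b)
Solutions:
 h(b) = C1 + Integral(b/cos(b), b)


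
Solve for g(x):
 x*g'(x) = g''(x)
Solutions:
 g(x) = C1 + C2*erfi(sqrt(2)*x/2)


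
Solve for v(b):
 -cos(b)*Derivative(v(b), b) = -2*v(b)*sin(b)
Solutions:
 v(b) = C1/cos(b)^2


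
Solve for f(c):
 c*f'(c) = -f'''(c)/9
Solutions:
 f(c) = C1 + Integral(C2*airyai(-3^(2/3)*c) + C3*airybi(-3^(2/3)*c), c)


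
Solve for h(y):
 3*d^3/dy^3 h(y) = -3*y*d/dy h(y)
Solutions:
 h(y) = C1 + Integral(C2*airyai(-y) + C3*airybi(-y), y)


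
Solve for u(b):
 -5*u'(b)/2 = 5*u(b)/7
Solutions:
 u(b) = C1*exp(-2*b/7)


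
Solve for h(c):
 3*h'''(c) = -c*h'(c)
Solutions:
 h(c) = C1 + Integral(C2*airyai(-3^(2/3)*c/3) + C3*airybi(-3^(2/3)*c/3), c)


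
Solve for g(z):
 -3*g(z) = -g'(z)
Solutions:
 g(z) = C1*exp(3*z)


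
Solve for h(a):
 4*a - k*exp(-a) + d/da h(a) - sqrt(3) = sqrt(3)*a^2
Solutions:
 h(a) = C1 + sqrt(3)*a^3/3 - 2*a^2 + sqrt(3)*a - k*exp(-a)


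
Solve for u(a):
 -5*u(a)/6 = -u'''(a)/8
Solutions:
 u(a) = C3*exp(20^(1/3)*3^(2/3)*a/3) + (C1*sin(20^(1/3)*3^(1/6)*a/2) + C2*cos(20^(1/3)*3^(1/6)*a/2))*exp(-20^(1/3)*3^(2/3)*a/6)


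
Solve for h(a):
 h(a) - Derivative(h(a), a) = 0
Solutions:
 h(a) = C1*exp(a)


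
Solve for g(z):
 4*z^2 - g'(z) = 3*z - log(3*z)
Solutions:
 g(z) = C1 + 4*z^3/3 - 3*z^2/2 + z*log(z) - z + z*log(3)


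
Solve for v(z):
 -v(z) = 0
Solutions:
 v(z) = 0


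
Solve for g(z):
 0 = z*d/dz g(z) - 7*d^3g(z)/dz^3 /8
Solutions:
 g(z) = C1 + Integral(C2*airyai(2*7^(2/3)*z/7) + C3*airybi(2*7^(2/3)*z/7), z)


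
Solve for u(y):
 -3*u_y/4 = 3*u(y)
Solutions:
 u(y) = C1*exp(-4*y)


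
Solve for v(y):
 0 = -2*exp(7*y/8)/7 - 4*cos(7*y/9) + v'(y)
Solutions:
 v(y) = C1 + 16*exp(7*y/8)/49 + 36*sin(7*y/9)/7


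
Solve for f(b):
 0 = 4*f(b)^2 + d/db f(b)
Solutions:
 f(b) = 1/(C1 + 4*b)


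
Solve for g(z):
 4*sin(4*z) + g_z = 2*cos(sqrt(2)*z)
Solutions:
 g(z) = C1 + sqrt(2)*sin(sqrt(2)*z) + cos(4*z)


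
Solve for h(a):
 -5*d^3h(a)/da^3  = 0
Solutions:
 h(a) = C1 + C2*a + C3*a^2


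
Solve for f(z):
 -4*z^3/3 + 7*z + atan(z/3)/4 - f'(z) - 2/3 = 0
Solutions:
 f(z) = C1 - z^4/3 + 7*z^2/2 + z*atan(z/3)/4 - 2*z/3 - 3*log(z^2 + 9)/8


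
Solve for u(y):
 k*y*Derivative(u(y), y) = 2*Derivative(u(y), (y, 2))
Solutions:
 u(y) = Piecewise((-sqrt(pi)*C1*erf(y*sqrt(-k)/2)/sqrt(-k) - C2, (k > 0) | (k < 0)), (-C1*y - C2, True))


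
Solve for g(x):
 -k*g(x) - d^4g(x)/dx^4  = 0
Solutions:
 g(x) = C1*exp(-x*(-k)^(1/4)) + C2*exp(x*(-k)^(1/4)) + C3*exp(-I*x*(-k)^(1/4)) + C4*exp(I*x*(-k)^(1/4))


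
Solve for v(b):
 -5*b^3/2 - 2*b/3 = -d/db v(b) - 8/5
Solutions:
 v(b) = C1 + 5*b^4/8 + b^2/3 - 8*b/5


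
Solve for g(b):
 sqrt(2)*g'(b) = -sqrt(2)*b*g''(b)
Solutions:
 g(b) = C1 + C2*log(b)


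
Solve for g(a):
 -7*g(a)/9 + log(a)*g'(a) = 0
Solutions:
 g(a) = C1*exp(7*li(a)/9)


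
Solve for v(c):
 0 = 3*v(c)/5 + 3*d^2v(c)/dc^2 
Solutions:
 v(c) = C1*sin(sqrt(5)*c/5) + C2*cos(sqrt(5)*c/5)


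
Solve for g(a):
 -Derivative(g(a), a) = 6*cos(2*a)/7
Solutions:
 g(a) = C1 - 3*sin(2*a)/7


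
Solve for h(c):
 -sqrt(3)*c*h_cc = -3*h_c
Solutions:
 h(c) = C1 + C2*c^(1 + sqrt(3))
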